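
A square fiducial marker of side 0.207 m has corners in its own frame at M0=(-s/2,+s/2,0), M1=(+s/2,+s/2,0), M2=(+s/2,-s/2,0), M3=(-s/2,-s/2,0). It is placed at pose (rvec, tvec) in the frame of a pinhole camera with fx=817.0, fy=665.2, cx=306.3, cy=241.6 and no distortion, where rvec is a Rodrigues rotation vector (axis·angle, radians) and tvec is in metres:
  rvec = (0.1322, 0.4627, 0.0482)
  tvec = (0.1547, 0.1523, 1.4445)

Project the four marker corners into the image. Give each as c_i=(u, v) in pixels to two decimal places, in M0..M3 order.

Intrinsics K: fx=817.0, fy=665.2, cx=306.3, cy=241.6
Marker side s = 0.207 m; corners in marker frame (Z=0):
  M0 = (-0.1035, +0.1035, 0)
  M1 = (+0.1035, +0.1035, 0)
  M2 = (+0.1035, -0.1035, 0)
  M3 = (-0.1035, -0.1035, 0)
rvec = (0.1322, 0.4627, 0.0482), |rvec| = θ = 0.48362 rad = 27.710°
Rodrigues: sinθ=0.46499, 1−cosθ=0.11468; R = I + sinθ·[k]× + (1−cosθ)·[k]×²:
    [+0.89389 -0.01635 +0.44800]
    [+0.07634 +0.99029 -0.11617]
    [-0.44175 +0.13804 +0.88646]
t = (0.1547, 0.1523, 1.4445) m
M0: Pc = R·M0+t = (+0.06049, +0.24689, +1.50451); u = 817.0·(+0.06049)/1.50451 + 306.3 = 339.1485, v = 665.2·(+0.24689)/1.50451 + 241.6 = 350.7613
M1: Pc = R·M1+t = (+0.24552, +0.26270, +1.41307); u = 817.0·(+0.24552)/1.41307 + 306.3 = 448.2564, v = 665.2·(+0.26270)/1.41307 + 241.6 = 365.2639
M2: Pc = R·M2+t = (+0.24891, +0.05771, +1.38449); u = 817.0·(+0.24891)/1.38449 + 306.3 = 453.1835, v = 665.2·(+0.05771)/1.38449 + 241.6 = 269.3255
M3: Pc = R·M3+t = (+0.06388, +0.04190, +1.47593); u = 817.0·(+0.06388)/1.47593 + 306.3 = 341.6579, v = 665.2·(+0.04190)/1.47593 + 241.6 = 260.4861

c0=(339.15, 350.76) c1=(448.26, 365.26) c2=(453.18, 269.33) c3=(341.66, 260.49)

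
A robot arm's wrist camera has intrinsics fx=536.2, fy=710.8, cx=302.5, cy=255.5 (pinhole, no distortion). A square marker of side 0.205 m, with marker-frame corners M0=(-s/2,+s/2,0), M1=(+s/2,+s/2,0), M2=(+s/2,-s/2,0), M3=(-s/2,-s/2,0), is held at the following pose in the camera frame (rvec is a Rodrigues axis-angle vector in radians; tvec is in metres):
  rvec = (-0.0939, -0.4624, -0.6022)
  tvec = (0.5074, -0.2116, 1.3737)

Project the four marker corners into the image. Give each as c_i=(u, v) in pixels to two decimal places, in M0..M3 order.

Intrinsics K: fx=536.2, fy=710.8, cx=302.5, cy=255.5
Marker side s = 0.205 m; corners in marker frame (Z=0):
  M0 = (-0.1025, +0.1025, 0)
  M1 = (+0.1025, +0.1025, 0)
  M2 = (+0.1025, -0.1025, 0)
  M3 = (-0.1025, -0.1025, 0)
rvec = (-0.0939, -0.4624, -0.6022), |rvec| = θ = 0.76503 rad = 43.833°
Rodrigues: sinθ=0.69256, 1−cosθ=0.27864; R = I + sinθ·[k]× + (1−cosθ)·[k]×²:
    [+0.72556 +0.56582 -0.39168]
    [-0.52448 +0.82315 +0.21757]
    [+0.44552 +0.04756 +0.89401]
t = (0.5074, -0.2116, 1.3737) m
M0: Pc = R·M0+t = (+0.49103, -0.07347, +1.33291); u = 536.2·(+0.49103)/1.33291 + 302.5 = 500.0294, v = 710.8·(-0.07347)/1.33291 + 255.5 = 216.3221
M1: Pc = R·M1+t = (+0.63977, -0.18099, +1.42424); u = 536.2·(+0.63977)/1.42424 + 302.5 = 543.3601, v = 710.8·(-0.18099)/1.42424 + 255.5 = 165.1747
M2: Pc = R·M2+t = (+0.52377, -0.34973, +1.41449); u = 536.2·(+0.52377)/1.41449 + 302.5 = 501.0499, v = 710.8·(-0.34973)/1.41449 + 255.5 = 79.7548
M3: Pc = R·M3+t = (+0.37503, -0.24221, +1.32316); u = 536.2·(+0.37503)/1.32316 + 302.5 = 454.4794, v = 710.8·(-0.24221)/1.32316 + 255.5 = 125.3830

c0=(500.03, 216.32) c1=(543.36, 165.17) c2=(501.05, 79.75) c3=(454.48, 125.38)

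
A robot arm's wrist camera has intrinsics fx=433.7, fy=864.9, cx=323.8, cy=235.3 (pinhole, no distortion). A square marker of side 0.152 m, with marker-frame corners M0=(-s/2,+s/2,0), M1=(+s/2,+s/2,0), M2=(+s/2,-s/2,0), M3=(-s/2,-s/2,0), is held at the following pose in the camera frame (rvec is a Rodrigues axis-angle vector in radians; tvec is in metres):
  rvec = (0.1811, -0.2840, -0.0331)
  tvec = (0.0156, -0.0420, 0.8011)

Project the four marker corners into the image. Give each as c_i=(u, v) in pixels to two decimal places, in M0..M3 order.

Intrinsics K: fx=433.7, fy=864.9, cx=323.8, cy=235.3
Marker side s = 0.152 m; corners in marker frame (Z=0):
  M0 = (-0.0760, +0.0760, 0)
  M1 = (+0.0760, +0.0760, 0)
  M2 = (+0.0760, -0.0760, 0)
  M3 = (-0.0760, -0.0760, 0)
rvec = (0.1811, -0.2840, -0.0331), |rvec| = θ = 0.33845 rad = 19.392°
Rodrigues: sinθ=0.33203, 1−cosθ=0.05673; R = I + sinθ·[k]× + (1−cosθ)·[k]×²:
    [+0.95951 +0.00700 -0.28158]
    [-0.05794 +0.98321 -0.17301]
    [+0.27564 +0.18232 +0.94381]
t = (0.0156, -0.0420, 0.8011) m
M0: Pc = R·M0+t = (-0.05679, +0.03713, +0.79401); u = 433.7·(-0.05679)/0.79401 + 323.8 = 292.7798, v = 864.9·(+0.03713)/0.79401 + 235.3 = 275.7430
M1: Pc = R·M1+t = (+0.08905, +0.02832, +0.83590); u = 433.7·(+0.08905)/0.83590 + 323.8 = 370.0052, v = 864.9·(+0.02832)/0.83590 + 235.3 = 264.6030
M2: Pc = R·M2+t = (+0.08799, -0.12113, +0.80819); u = 433.7·(+0.08799)/0.80819 + 323.8 = 371.0186, v = 864.9·(-0.12113)/0.80819 + 235.3 = 105.6729
M3: Pc = R·M3+t = (-0.05785, -0.11232, +0.76630); u = 433.7·(-0.05785)/0.76630 + 323.8 = 291.0558, v = 864.9·(-0.11232)/0.76630 + 235.3 = 108.5263

c0=(292.78, 275.74) c1=(370.01, 264.60) c2=(371.02, 105.67) c3=(291.06, 108.53)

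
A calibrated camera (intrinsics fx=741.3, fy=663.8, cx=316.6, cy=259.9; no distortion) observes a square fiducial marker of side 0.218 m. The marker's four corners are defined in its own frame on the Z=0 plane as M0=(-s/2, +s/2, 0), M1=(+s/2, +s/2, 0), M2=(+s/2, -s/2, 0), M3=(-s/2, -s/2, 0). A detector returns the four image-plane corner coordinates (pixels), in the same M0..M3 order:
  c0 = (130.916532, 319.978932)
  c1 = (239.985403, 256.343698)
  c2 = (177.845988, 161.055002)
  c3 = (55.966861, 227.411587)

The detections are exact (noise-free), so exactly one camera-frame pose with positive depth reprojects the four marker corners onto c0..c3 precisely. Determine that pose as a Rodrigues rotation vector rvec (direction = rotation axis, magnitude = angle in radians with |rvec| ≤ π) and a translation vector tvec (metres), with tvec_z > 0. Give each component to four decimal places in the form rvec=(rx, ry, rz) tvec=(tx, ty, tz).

Intrinsics K: fx=741.3, fy=663.8, cx=316.6, cy=259.9
Marker side s = 0.218 m; corners in marker frame (Z=0):
  M0 = (-0.1090, +0.1090, 0)
  M1 = (+0.1090, +0.1090, 0)
  M2 = (+0.1090, -0.1090, 0)
  M3 = (-0.1090, -0.1090, 0)
Detected image corners:
  c0 = (130.916532, 319.978932) px
  c1 = (239.985403, 256.343698) px
  c2 = (177.845988, 161.055002) px
  c3 = (55.966861, 227.411587) px
Planar DLT: solve 8×8 A·h = b for H (H[2,2]=1):
  H  [+551.85618 +376.91352 +153.71311]
  H  [-260.38073 +531.46002 +242.77963]
  H  [+0.15540 +0.41664 +1.00000]
B = K⁻¹H; ‖b₁‖=0.830202, ‖b₂‖=0.830202; λ = 2/(‖b₁‖+‖b₂‖) = 1.204526, sign → tz>0 ⇒ λ=+1.204526
r₁ = λ·B[:,0] = (+0.81676,-0.54577,+0.18718); r₂ = λ·B[:,1] = (+0.39811,+0.76789,+0.50185)
r₃ = r₁×r₂ = (-0.41763,-0.33537,+0.84446); SVD([r₁ r₂ r₃]) → R = UVᵀ:
  R  [+0.81676 +0.39811 -0.41763]
  R  [-0.54577 +0.76789 -0.33537]
  R  [+0.18718 +0.50185 +0.84446]
t = (-0.26467, -0.03107, +1.20453) m
tr R = 2.429107; θ = arccos((tr R − 1)/2) = 0.774811 rad = 44.393°
axis k = ((R−Rᵀ)₃₂, (R−Rᵀ)₁₃, (R−Rᵀ)₂₁) / (2 sinθ) = (+0.598374, -0.432271, -0.674604)
rvec = θ·k = (+0.463626, -0.334929, -0.522690)

rvec=(0.4636, -0.3349, -0.5227) tvec=(-0.2647, -0.0311, 1.2045)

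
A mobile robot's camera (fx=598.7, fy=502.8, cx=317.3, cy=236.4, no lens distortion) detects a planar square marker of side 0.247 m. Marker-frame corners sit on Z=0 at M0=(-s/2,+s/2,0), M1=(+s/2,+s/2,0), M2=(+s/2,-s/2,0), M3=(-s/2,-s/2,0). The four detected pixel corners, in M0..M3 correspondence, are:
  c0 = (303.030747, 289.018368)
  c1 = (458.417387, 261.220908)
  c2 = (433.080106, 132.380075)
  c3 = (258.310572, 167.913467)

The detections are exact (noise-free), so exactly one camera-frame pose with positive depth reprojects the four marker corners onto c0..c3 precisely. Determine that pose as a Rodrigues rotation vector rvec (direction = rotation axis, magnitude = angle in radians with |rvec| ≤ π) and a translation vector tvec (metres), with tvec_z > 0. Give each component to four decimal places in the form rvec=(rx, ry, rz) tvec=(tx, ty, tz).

Intrinsics K: fx=598.7, fy=502.8, cx=317.3, cy=236.4
Marker side s = 0.247 m; corners in marker frame (Z=0):
  M0 = (-0.1235, +0.1235, 0)
  M1 = (+0.1235, +0.1235, 0)
  M2 = (+0.1235, -0.1235, 0)
  M3 = (-0.1235, -0.1235, 0)
Detected image corners:
  c0 = (303.030747, 289.018368) px
  c1 = (458.417387, 261.220908) px
  c2 = (433.080106, 132.380075) px
  c3 = (258.310572, 167.913467) px
Planar DLT: solve 8×8 A·h = b for H (H[2,2]=1):
  H  [+621.03775 +324.59437 +363.03551]
  H  [-153.49474 +612.37692 +216.74547]
  H  [-0.12352 +0.50158 +1.00000]
B = K⁻¹H; ‖b₁‖=1.136872, ‖b₂‖=1.136872; λ = 2/(‖b₁‖+‖b₂‖) = 0.879606, sign → tz>0 ⇒ λ=+0.879606
r₁ = λ·B[:,0] = (+0.97001,-0.21744,-0.10865); r₂ = λ·B[:,1] = (+0.24307,+0.86387,+0.44119)
r₃ = r₁×r₂ = (-0.00208,-0.45437,+0.89081); SVD([r₁ r₂ r₃]) → R = UVᵀ:
  R  [+0.97001 +0.24307 -0.00208]
  R  [-0.21744 +0.86387 -0.45437]
  R  [-0.10865 +0.44119 +0.89081]
t = (+0.06719, -0.03438, +0.87961) m
tr R = 2.724685; θ = arccos((tr R − 1)/2) = 0.530919 rad = 30.419°
axis k = ((R−Rᵀ)₃₂, (R−Rᵀ)₁₃, (R−Rᵀ)₂₁) / (2 sinθ) = (+0.884376, +0.105243, -0.454757)
rvec = θ·k = (+0.469531, +0.055876, -0.241439)

rvec=(0.4695, 0.0559, -0.2414) tvec=(0.0672, -0.0344, 0.8796)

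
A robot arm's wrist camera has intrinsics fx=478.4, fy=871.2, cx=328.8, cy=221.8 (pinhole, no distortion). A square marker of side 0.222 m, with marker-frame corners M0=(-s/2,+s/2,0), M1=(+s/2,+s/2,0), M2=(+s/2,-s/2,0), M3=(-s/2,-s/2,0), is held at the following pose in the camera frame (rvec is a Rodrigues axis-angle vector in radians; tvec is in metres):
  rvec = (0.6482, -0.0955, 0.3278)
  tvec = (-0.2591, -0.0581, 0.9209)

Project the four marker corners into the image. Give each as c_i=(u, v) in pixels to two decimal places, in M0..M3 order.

c0=(130.08, 217.26) c1=(238.06, 269.29) c2=(264.61, 111.47) c3=(141.42, 43.55)

Intrinsics K: fx=478.4, fy=871.2, cx=328.8, cy=221.8
Marker side s = 0.222 m; corners in marker frame (Z=0):
  M0 = (-0.1110, +0.1110, 0)
  M1 = (+0.1110, +0.1110, 0)
  M2 = (+0.1110, -0.1110, 0)
  M3 = (-0.1110, -0.1110, 0)
rvec = (0.6482, -0.0955, 0.3278), |rvec| = θ = 0.73262 rad = 41.976°
Rodrigues: sinθ=0.66882, 1−cosθ=0.25658; R = I + sinθ·[k]× + (1−cosθ)·[k]×²:
    [+0.94427 -0.32884 +0.01439]
    [+0.26966 +0.74778 -0.60672]
    [+0.18876 +0.57679 +0.79479]
t = (-0.2591, -0.0581, 0.9209) m
M0: Pc = R·M0+t = (-0.40042, -0.00503, +0.96397); u = 478.4·(-0.40042)/0.96397 + 328.8 = 130.0813, v = 871.2·(-0.00503)/0.96397 + 221.8 = 217.2554
M1: Pc = R·M1+t = (-0.19079, +0.05484, +1.00588); u = 478.4·(-0.19079)/1.00588 + 328.8 = 238.0604, v = 871.2·(+0.05484)/1.00588 + 221.8 = 269.2943
M2: Pc = R·M2+t = (-0.11778, -0.11117, +0.87783); u = 478.4·(-0.11778)/0.87783 + 328.8 = 264.6101, v = 871.2·(-0.11117)/0.87783 + 221.8 = 111.4681
M3: Pc = R·M3+t = (-0.32741, -0.17104, +0.83592); u = 478.4·(-0.32741)/0.83592 + 328.8 = 141.4217, v = 871.2·(-0.17104)/0.83592 + 221.8 = 43.5462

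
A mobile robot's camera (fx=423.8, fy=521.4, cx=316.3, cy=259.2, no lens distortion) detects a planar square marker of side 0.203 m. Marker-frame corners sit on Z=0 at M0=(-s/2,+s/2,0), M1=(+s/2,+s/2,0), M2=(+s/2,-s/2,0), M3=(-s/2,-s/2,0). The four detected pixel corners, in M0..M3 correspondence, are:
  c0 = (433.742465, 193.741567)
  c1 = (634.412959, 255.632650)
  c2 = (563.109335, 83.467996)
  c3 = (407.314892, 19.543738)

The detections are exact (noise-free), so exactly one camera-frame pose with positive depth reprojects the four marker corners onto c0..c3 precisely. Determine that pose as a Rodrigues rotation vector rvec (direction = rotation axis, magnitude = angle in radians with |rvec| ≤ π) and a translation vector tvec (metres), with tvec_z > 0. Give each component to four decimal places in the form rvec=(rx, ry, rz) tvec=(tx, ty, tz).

Intrinsics K: fx=423.8, fy=521.4, cx=316.3, cy=259.2
Marker side s = 0.203 m; corners in marker frame (Z=0):
  M0 = (-0.1015, +0.1015, 0)
  M1 = (+0.1015, +0.1015, 0)
  M2 = (+0.1015, -0.1015, 0)
  M3 = (-0.1015, -0.1015, 0)
Detected image corners:
  c0 = (433.742465, 193.741567) px
  c1 = (634.412959, 255.632650) px
  c2 = (563.109335, 83.467996) px
  c3 = (407.314892, 19.543738) px
Planar DLT: solve 8×8 A·h = b for H (H[2,2]=1):
  H  [+1150.08817 -463.95946 +511.29215]
  H  [+388.56894 +660.16271 +127.63747]
  H  [+0.56460 -1.39511 +1.00000]
B = K⁻¹H; ‖b₁‖=2.406144, ‖b₂‖=2.406144; λ = 2/(‖b₁‖+‖b₂‖) = 0.415603, sign → tz>0 ⇒ λ=+0.415603
r₁ = λ·B[:,0] = (+0.95271,+0.19307,+0.23465); r₂ = λ·B[:,1] = (-0.02225,+0.81445,-0.57981)
r₃ = r₁×r₂ = (-0.30306,+0.54717,+0.78023); SVD([r₁ r₂ r₃]) → R = UVᵀ:
  R  [+0.95271 -0.02225 -0.30306]
  R  [+0.19307 +0.81445 +0.54717]
  R  [+0.23465 -0.57981 +0.78023]
t = (+0.19122, -0.10487, +0.41560) m
tr R = 2.547389; θ = arccos((tr R − 1)/2) = 0.686145 rad = 39.313°
axis k = ((R−Rᵀ)₃₂, (R−Rᵀ)₁₃, (R−Rᵀ)₂₁) / (2 sinθ) = (-0.889408, -0.424355, +0.169930)
rvec = θ·k = (-0.610263, -0.291169, +0.116596)

rvec=(-0.6103, -0.2912, 0.1166) tvec=(0.1912, -0.1049, 0.4156)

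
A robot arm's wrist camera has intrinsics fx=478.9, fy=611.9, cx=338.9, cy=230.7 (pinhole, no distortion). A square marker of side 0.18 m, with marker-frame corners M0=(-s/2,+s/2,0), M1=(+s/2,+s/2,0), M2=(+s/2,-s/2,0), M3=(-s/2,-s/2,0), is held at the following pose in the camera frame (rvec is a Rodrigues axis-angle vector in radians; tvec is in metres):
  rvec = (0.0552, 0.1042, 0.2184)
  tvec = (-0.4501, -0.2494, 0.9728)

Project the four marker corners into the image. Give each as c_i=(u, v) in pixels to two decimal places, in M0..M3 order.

c0=(68.93, 118.30) c1=(150.34, 141.15) c2=(167.20, 27.98) c3=(84.49, 6.89)

Intrinsics K: fx=478.9, fy=611.9, cx=338.9, cy=230.7
Marker side s = 0.18 m; corners in marker frame (Z=0):
  M0 = (-0.0900, +0.0900, 0)
  M1 = (+0.0900, +0.0900, 0)
  M2 = (+0.0900, -0.0900, 0)
  M3 = (-0.0900, -0.0900, 0)
rvec = (0.0552, 0.1042, 0.2184), |rvec| = θ = 0.24820 rad = 14.221°
Rodrigues: sinθ=0.24566, 1−cosθ=0.03064; R = I + sinθ·[k]× + (1−cosθ)·[k]×²:
    [+0.97087 -0.21330 +0.10913]
    [+0.21903 +0.97476 -0.04331]
    [-0.09714 +0.06596 +0.99308]
t = (-0.4501, -0.2494, 0.9728) m
M0: Pc = R·M0+t = (-0.55668, -0.18138, +0.98748); u = 478.9·(-0.55668)/0.98748 + 338.9 = 68.9274, v = 611.9·(-0.18138)/0.98748 + 230.7 = 118.3036
M1: Pc = R·M1+t = (-0.38192, -0.14196, +0.96999); u = 478.9·(-0.38192)/0.96999 + 338.9 = 150.3411, v = 611.9·(-0.14196)/0.96999 + 230.7 = 141.1478
M2: Pc = R·M2+t = (-0.34352, -0.31742, +0.95812); u = 478.9·(-0.34352)/0.95812 + 338.9 = 167.1956, v = 611.9·(-0.31742)/0.95812 + 230.7 = 27.9839
M3: Pc = R·M3+t = (-0.51828, -0.35684, +0.97561); u = 478.9·(-0.51828)/0.97561 + 338.9 = 84.4891, v = 611.9·(-0.35684)/0.97561 + 230.7 = 6.8898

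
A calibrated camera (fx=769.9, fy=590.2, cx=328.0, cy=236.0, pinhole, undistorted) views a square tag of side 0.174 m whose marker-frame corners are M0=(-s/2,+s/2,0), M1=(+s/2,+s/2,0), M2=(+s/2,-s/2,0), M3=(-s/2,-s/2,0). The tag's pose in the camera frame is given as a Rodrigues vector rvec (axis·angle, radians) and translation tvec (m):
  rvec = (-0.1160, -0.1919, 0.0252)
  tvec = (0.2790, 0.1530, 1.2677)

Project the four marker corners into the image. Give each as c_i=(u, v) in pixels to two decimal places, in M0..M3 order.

Intrinsics K: fx=769.9, fy=590.2, cx=328.0, cy=236.0
Marker side s = 0.174 m; corners in marker frame (Z=0):
  M0 = (-0.0870, +0.0870, 0)
  M1 = (+0.0870, +0.0870, 0)
  M2 = (+0.0870, -0.0870, 0)
  M3 = (-0.0870, -0.0870, 0)
rvec = (-0.1160, -0.1919, 0.0252), |rvec| = θ = 0.22565 rad = 12.929°
Rodrigues: sinθ=0.22374, 1−cosθ=0.02535; R = I + sinθ·[k]× + (1−cosθ)·[k]×²:
    [+0.98135 -0.01390 -0.19173]
    [+0.03607 +0.99298 +0.11261]
    [+0.18882 -0.11743 +0.97497]
t = (0.2790, 0.1530, 1.2677) m
M0: Pc = R·M0+t = (+0.19241, +0.23625, +1.24106); u = 769.9·(+0.19241)/1.24106 + 328.0 = 447.3651, v = 590.2·(+0.23625)/1.24106 + 236.0 = 348.3524
M1: Pc = R·M1+t = (+0.36317, +0.24253, +1.27391); u = 769.9·(+0.36317)/1.27391 + 328.0 = 547.4838, v = 590.2·(+0.24253)/1.27391 + 236.0 = 348.3625
M2: Pc = R·M2+t = (+0.36559, +0.06975, +1.29434); u = 769.9·(+0.36559)/1.29434 + 328.0 = 545.4581, v = 590.2·(+0.06975)/1.29434 + 236.0 = 267.8042
M3: Pc = R·M3+t = (+0.19483, +0.06347, +1.26149); u = 769.9·(+0.19483)/1.26149 + 328.0 = 446.9082, v = 590.2·(+0.06347)/1.26149 + 236.0 = 265.6961

c0=(447.37, 348.35) c1=(547.48, 348.36) c2=(545.46, 267.80) c3=(446.91, 265.70)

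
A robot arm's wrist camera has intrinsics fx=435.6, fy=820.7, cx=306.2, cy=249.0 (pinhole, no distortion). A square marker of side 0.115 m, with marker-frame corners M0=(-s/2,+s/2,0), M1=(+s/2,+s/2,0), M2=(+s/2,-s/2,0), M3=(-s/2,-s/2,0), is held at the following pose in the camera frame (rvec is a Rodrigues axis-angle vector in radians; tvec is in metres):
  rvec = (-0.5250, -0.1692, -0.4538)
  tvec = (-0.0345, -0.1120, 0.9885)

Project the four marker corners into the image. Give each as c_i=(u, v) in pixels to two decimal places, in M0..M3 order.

c0=(279.00, 208.91) c1=(325.31, 174.14) c2=(302.04, 107.33) c3=(257.38, 138.25)

Intrinsics K: fx=435.6, fy=820.7, cx=306.2, cy=249.0
Marker side s = 0.115 m; corners in marker frame (Z=0):
  M0 = (-0.0575, +0.0575, 0)
  M1 = (+0.0575, +0.0575, 0)
  M2 = (+0.0575, -0.0575, 0)
  M3 = (-0.0575, -0.0575, 0)
rvec = (-0.5250, -0.1692, -0.4538), |rvec| = θ = 0.71427 rad = 40.925°
Rodrigues: sinθ=0.65507, 1−cosθ=0.24443; R = I + sinθ·[k]× + (1−cosθ)·[k]×²:
    [+0.88762 +0.45874 -0.04103]
    [-0.37363 +0.76928 +0.51827]
    [+0.26932 -0.44470 +0.85423]
t = (-0.0345, -0.1120, 0.9885) m
M0: Pc = R·M0+t = (-0.05916, -0.04628, +0.94744); u = 435.6·(-0.05916)/0.94744 + 306.2 = 279.0002, v = 820.7·(-0.04628)/0.94744 + 249.0 = 208.9089
M1: Pc = R·M1+t = (+0.04292, -0.08925, +0.97842); u = 435.6·(+0.04292)/0.97842 + 306.2 = 325.3066, v = 820.7·(-0.08925)/0.97842 + 249.0 = 174.1369
M2: Pc = R·M2+t = (-0.00984, -0.17772, +1.02956); u = 435.6·(-0.00984)/1.02956 + 306.2 = 302.0369, v = 820.7·(-0.17772)/1.02956 + 249.0 = 107.3344
M3: Pc = R·M3+t = (-0.11192, -0.13475, +0.99858); u = 435.6·(-0.11192)/0.99858 + 306.2 = 257.3803, v = 820.7·(-0.13475)/0.99858 + 249.0 = 138.2536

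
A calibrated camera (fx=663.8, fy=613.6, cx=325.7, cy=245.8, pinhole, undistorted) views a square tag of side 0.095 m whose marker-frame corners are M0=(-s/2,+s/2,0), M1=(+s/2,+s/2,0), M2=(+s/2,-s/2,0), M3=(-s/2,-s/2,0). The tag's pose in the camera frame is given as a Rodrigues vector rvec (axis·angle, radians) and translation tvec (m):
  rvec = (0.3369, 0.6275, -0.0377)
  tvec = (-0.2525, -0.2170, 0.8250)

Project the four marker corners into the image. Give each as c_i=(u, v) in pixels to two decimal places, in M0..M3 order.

c0=(107.78, 121.71) c1=(155.94, 118.06) c2=(138.87, 43.12) c3=(90.21, 51.84)

Intrinsics K: fx=663.8, fy=613.6, cx=325.7, cy=245.8
Marker side s = 0.095 m; corners in marker frame (Z=0):
  M0 = (-0.0475, +0.0475, 0)
  M1 = (+0.0475, +0.0475, 0)
  M2 = (+0.0475, -0.0475, 0)
  M3 = (-0.0475, -0.0475, 0)
rvec = (0.3369, 0.6275, -0.0377), |rvec| = θ = 0.71322 rad = 40.864°
Rodrigues: sinθ=0.65427, 1−cosθ=0.24374; R = I + sinθ·[k]× + (1−cosθ)·[k]×²:
    [+0.81065 +0.13588 +0.56955]
    [+0.06671 +0.94493 -0.32039]
    [-0.58172 +0.29772 +0.75694]
t = (-0.2525, -0.2170, 0.8250) m
M0: Pc = R·M0+t = (-0.28455, -0.17528, +0.86677); u = 663.8·(-0.28455)/0.86677 + 325.7 = 107.7824, v = 613.6·(-0.17528)/0.86677 + 245.8 = 121.7139
M1: Pc = R·M1+t = (-0.20754, -0.16895, +0.81151); u = 663.8·(-0.20754)/0.81151 + 325.7 = 155.9362, v = 613.6·(-0.16895)/0.81151 + 245.8 = 118.0557
M2: Pc = R·M2+t = (-0.22045, -0.25872, +0.78323); u = 663.8·(-0.22045)/0.78323 + 325.7 = 138.8654, v = 613.6·(-0.25872)/0.78323 + 245.8 = 43.1156
M3: Pc = R·M3+t = (-0.29746, -0.26505, +0.83849); u = 663.8·(-0.29746)/0.83849 + 325.7 = 90.2125, v = 613.6·(-0.26505)/0.83849 + 245.8 = 51.8363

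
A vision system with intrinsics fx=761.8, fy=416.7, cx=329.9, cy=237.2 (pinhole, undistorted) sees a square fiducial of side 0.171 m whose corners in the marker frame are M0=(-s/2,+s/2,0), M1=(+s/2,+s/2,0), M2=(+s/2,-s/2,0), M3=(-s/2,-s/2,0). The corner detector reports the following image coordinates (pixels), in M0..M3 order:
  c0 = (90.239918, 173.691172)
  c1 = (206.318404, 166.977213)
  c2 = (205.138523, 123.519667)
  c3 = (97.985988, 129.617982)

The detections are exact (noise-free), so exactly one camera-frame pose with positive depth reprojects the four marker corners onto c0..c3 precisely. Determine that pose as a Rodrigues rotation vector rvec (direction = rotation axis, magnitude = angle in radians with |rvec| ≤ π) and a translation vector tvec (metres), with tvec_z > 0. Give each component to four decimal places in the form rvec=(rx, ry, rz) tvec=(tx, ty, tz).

Intrinsics K: fx=761.8, fy=416.7, cx=329.9, cy=237.2
Marker side s = 0.171 m; corners in marker frame (Z=0):
  M0 = (-0.0855, +0.0855, 0)
  M1 = (+0.0855, +0.0855, 0)
  M2 = (+0.0855, -0.0855, 0)
  M3 = (-0.0855, -0.0855, 0)
Detected image corners:
  c0 = (90.239918, 173.691172) px
  c1 = (206.318404, 166.977213) px
  c2 = (205.138523, 123.519667) px
  c3 = (97.985988, 129.617982) px
Planar DLT: solve 8×8 A·h = b for H (H[2,2]=1):
  H  [+653.75875 -89.21978 +150.05246]
  H  [-35.33210 +186.57084 +147.57349]
  H  [+0.01387 -0.46726 +1.00000]
B = K⁻¹H; ‖b₁‖=0.857308, ‖b₂‖=0.857308; λ = 2/(‖b₁‖+‖b₂‖) = 1.166441, sign → tz>0 ⇒ λ=+1.166441
r₁ = λ·B[:,0] = (+0.99401,-0.10811,+0.01618); r₂ = λ·B[:,1] = (+0.09942,+0.83250,-0.54503)
r₃ = r₁×r₂ = (+0.04546,+0.54337,+0.83826); SVD([r₁ r₂ r₃]) → R = UVᵀ:
  R  [+0.99401 +0.09942 +0.04546]
  R  [-0.10811 +0.83250 +0.54337]
  R  [+0.01618 -0.54503 +0.83826]
t = (-0.27538, -0.25089, +1.16644) m
tr R = 2.664774; θ = arccos((tr R − 1)/2) = 0.587396 rad = 33.655°
axis k = ((R−Rᵀ)₃₂, (R−Rᵀ)₁₃, (R−Rᵀ)₂₁) / (2 sinθ) = (-0.981960, +0.026417, -0.187232)
rvec = θ·k = (-0.576799, +0.015517, -0.109980)

rvec=(-0.5768, 0.0155, -0.1100) tvec=(-0.2754, -0.2509, 1.1664)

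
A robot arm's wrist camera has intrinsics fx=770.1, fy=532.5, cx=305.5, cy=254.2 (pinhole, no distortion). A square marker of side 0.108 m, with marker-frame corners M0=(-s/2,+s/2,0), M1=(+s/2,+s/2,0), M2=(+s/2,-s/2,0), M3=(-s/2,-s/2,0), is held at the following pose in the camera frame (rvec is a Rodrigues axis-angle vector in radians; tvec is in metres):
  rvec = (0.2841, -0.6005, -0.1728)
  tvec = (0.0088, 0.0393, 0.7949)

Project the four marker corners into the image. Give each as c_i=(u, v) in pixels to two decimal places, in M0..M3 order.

Intrinsics K: fx=770.1, fy=532.5, cx=305.5, cy=254.2
Marker side s = 0.108 m; corners in marker frame (Z=0):
  M0 = (-0.0540, +0.0540, 0)
  M1 = (+0.0540, +0.0540, 0)
  M2 = (+0.0540, -0.0540, 0)
  M3 = (-0.0540, -0.0540, 0)
rvec = (0.2841, -0.6005, -0.1728), |rvec| = θ = 0.68642 rad = 39.329°
Rodrigues: sinθ=0.63377, 1−cosθ=0.22648; R = I + sinθ·[k]× + (1−cosθ)·[k]×²:
    [+0.81232 +0.07754 -0.57804]
    [-0.24155 +0.94685 -0.21243]
    [+0.53084 +0.31219 +0.78787]
t = (0.0088, 0.0393, 0.7949) m
M0: Pc = R·M0+t = (-0.03088, +0.10347, +0.78309); u = 770.1·(-0.03088)/0.78309 + 305.5 = 275.1345, v = 532.5·(+0.10347)/0.78309 + 254.2 = 324.5617
M1: Pc = R·M1+t = (+0.05685, +0.07739, +0.84042); u = 770.1·(+0.05685)/0.84042 + 305.5 = 357.5952, v = 532.5·(+0.07739)/0.84042 + 254.2 = 303.2326
M2: Pc = R·M2+t = (+0.04848, -0.02487, +0.80671); u = 770.1·(+0.04848)/0.80671 + 305.5 = 351.7779, v = 532.5·(-0.02487)/0.80671 + 254.2 = 237.7811
M3: Pc = R·M3+t = (-0.03925, +0.00121, +0.74938); u = 770.1·(-0.03925)/0.74938 + 305.5 = 265.1621, v = 532.5·(+0.00121)/0.74938 + 254.2 = 255.0625

c0=(275.13, 324.56) c1=(357.60, 303.23) c2=(351.78, 237.78) c3=(265.16, 255.06)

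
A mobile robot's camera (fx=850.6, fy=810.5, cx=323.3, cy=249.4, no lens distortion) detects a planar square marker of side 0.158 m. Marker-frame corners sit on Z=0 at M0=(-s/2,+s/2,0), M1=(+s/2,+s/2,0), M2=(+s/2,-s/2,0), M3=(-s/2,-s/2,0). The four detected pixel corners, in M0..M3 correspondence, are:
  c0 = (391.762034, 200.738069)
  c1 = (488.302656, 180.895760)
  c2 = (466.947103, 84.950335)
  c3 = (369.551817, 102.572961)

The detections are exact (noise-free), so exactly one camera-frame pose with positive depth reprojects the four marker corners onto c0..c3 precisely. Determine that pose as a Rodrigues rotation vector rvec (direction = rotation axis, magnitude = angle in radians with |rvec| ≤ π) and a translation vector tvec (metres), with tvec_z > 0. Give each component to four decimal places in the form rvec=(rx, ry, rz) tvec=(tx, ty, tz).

rvec=(0.0078, -0.1965, -0.2171) tvec=(0.1619, -0.1710, 1.2937)

Intrinsics K: fx=850.6, fy=810.5, cx=323.3, cy=249.4
Marker side s = 0.158 m; corners in marker frame (Z=0):
  M0 = (-0.0790, +0.0790, 0)
  M1 = (+0.0790, +0.0790, 0)
  M2 = (+0.0790, -0.0790, 0)
  M3 = (-0.0790, -0.0790, 0)
Detected image corners:
  c0 = (391.762034, 200.738069) px
  c1 = (488.302656, 180.895760) px
  c2 = (466.947103, 84.950335) px
  c3 = (369.551817, 102.572961) px
Planar DLT: solve 8×8 A·h = b for H (H[2,2]=1):
  H  [+677.68119 +147.40470 +429.73100]
  H  [-97.36366 +617.36429 +142.26449]
  H  [+0.14905 +0.02230 +1.00000]
B = K⁻¹H; ‖b₁‖=0.772952, ‖b₂‖=0.772952; λ = 2/(‖b₁‖+‖b₂‖) = 1.293742, sign → tz>0 ⇒ λ=+1.293742
r₁ = λ·B[:,0] = (+0.95744,-0.21475,+0.19284); r₂ = λ·B[:,1] = (+0.21323,+0.97658,+0.02885)
r₃ = r₁×r₂ = (-0.19451,+0.01350,+0.98081); SVD([r₁ r₂ r₃]) → R = UVᵀ:
  R  [+0.95744 +0.21323 -0.19451]
  R  [-0.21475 +0.97658 +0.01350]
  R  [+0.19284 +0.02885 +0.98081]
t = (+0.16188, -0.17101, +1.29374) m
tr R = 2.914824; θ = arccos((tr R − 1)/2) = 0.292895 rad = 16.782°
axis k = ((R−Rᵀ)₃₂, (R−Rᵀ)₁₃, (R−Rᵀ)₂₁) / (2 sinθ) = (+0.026593, -0.670796, -0.741165)
rvec = θ·k = (+0.007789, -0.196473, -0.217083)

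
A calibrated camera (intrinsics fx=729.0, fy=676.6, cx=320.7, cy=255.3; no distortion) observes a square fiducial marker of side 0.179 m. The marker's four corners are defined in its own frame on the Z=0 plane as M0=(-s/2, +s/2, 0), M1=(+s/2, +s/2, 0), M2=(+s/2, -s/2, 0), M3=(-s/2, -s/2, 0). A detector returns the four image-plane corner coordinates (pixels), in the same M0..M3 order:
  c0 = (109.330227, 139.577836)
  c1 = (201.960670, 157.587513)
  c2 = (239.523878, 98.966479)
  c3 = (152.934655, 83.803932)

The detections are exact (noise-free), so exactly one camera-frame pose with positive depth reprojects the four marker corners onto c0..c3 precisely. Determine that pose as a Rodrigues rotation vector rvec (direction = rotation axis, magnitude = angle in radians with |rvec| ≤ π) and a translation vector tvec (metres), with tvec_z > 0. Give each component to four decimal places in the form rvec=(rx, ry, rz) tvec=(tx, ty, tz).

rvec=(-0.6674, 0.1187, 0.2848) tvec=(-0.2646, -0.2693, 1.3342)

Intrinsics K: fx=729.0, fy=676.6, cx=320.7, cy=255.3
Marker side s = 0.179 m; corners in marker frame (Z=0):
  M0 = (-0.0895, +0.0895, 0)
  M1 = (+0.0895, +0.0895, 0)
  M2 = (+0.0895, -0.0895, 0)
  M3 = (-0.0895, -0.0895, 0)
Detected image corners:
  c0 = (109.330227, 139.577836) px
  c1 = (201.960670, 157.587513) px
  c2 = (239.523878, 98.966479) px
  c3 = (152.934655, 83.803932) px
Planar DLT: solve 8×8 A·h = b for H (H[2,2]=1):
  H  [+473.68113 -305.10783 +176.14558]
  H  [+74.43408 +266.13188 +118.73610]
  H  [-0.14927 -0.44423 +1.00000]
B = K⁻¹H; ‖b₁‖=0.749528, ‖b₂‖=0.749528; λ = 2/(‖b₁‖+‖b₂‖) = 1.334173, sign → tz>0 ⇒ λ=+1.334173
r₁ = λ·B[:,0] = (+0.95451,+0.22192,-0.19915); r₂ = λ·B[:,1] = (-0.29766,+0.74842,-0.59268)
r₃ = r₁×r₂ = (+0.01752,+0.62500,+0.78043); SVD([r₁ r₂ r₃]) → R = UVᵀ:
  R  [+0.95451 -0.29766 +0.01752]
  R  [+0.22192 +0.74842 +0.62500]
  R  [-0.19915 -0.59268 +0.78043]
t = (-0.26455, -0.26929, +1.33417) m
tr R = 2.483355; θ = arccos((tr R − 1)/2) = 0.735229 rad = 42.126°
axis k = ((R−Rᵀ)₃₂, (R−Rᵀ)₁₃, (R−Rᵀ)₂₁) / (2 sinθ) = (-0.907694, +0.161507, +0.387307)
rvec = θ·k = (-0.667363, +0.118745, +0.284759)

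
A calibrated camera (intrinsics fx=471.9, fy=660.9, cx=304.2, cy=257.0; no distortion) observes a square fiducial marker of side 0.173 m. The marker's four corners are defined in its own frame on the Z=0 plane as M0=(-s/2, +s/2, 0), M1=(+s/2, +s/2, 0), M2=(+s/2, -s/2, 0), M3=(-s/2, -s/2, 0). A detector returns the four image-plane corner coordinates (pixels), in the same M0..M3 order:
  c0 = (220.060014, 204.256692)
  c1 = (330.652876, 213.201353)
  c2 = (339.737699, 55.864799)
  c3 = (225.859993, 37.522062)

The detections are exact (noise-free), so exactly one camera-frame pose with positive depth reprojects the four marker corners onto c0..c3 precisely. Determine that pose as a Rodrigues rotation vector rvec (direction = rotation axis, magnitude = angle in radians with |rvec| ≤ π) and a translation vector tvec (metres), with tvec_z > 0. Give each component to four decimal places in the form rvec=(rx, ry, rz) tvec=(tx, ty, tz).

rvec=(0.1447, -0.2275, 0.0573) tvec=(-0.0359, -0.1385, 0.7165)

Intrinsics K: fx=471.9, fy=660.9, cx=304.2, cy=257.0
Marker side s = 0.173 m; corners in marker frame (Z=0):
  M0 = (-0.0865, +0.0865, 0)
  M1 = (+0.0865, +0.0865, 0)
  M2 = (+0.0865, -0.0865, 0)
  M3 = (-0.0865, -0.0865, 0)
Detected image corners:
  c0 = (220.060014, 204.256692) px
  c1 = (330.652876, 213.201353) px
  c2 = (339.737699, 55.864799) px
  c3 = (225.859993, 37.522062) px
Planar DLT: solve 8×8 A·h = b for H (H[2,2]=1):
  H  [+737.69339 +9.83915 +280.56599]
  H  [+119.18775 +960.18104 +129.23355]
  H  [+0.31923 +0.19034 +1.00000]
B = K⁻¹H; ‖b₁‖=1.395618, ‖b₂‖=1.395618; λ = 2/(‖b₁‖+‖b₂‖) = 0.716528, sign → tz>0 ⇒ λ=+0.716528
r₁ = λ·B[:,0] = (+0.97265,+0.04027,+0.22874); r₂ = λ·B[:,1] = (-0.07298,+0.98796,+0.13639)
r₃ = r₁×r₂ = (-0.22049,-0.14935,+0.96389); SVD([r₁ r₂ r₃]) → R = UVᵀ:
  R  [+0.97265 -0.07298 -0.22049]
  R  [+0.04027 +0.98796 -0.14935]
  R  [+0.22874 +0.13639 +0.96389]
t = (-0.03589, -0.13852, +0.71653) m
tr R = 2.924504; θ = arccos((tr R − 1)/2) = 0.275636 rad = 15.793°
axis k = ((R−Rᵀ)₃₂, (R−Rᵀ)₁₃, (R−Rᵀ)₂₁) / (2 sinθ) = (+0.524947, -0.825313, +0.208060)
rvec = θ·k = (+0.144695, -0.227486, +0.057349)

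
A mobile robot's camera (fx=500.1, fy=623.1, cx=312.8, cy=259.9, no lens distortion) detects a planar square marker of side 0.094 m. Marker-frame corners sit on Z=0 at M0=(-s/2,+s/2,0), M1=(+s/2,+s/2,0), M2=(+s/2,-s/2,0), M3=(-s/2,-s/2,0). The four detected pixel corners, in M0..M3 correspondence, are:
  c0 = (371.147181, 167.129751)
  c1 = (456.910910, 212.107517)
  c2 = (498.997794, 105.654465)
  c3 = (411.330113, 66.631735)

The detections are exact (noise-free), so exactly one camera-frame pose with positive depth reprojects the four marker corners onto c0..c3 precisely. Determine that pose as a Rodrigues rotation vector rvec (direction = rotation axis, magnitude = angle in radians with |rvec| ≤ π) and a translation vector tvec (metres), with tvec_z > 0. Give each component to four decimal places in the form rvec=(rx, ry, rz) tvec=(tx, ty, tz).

rvec=(-0.0937, 0.2925, 0.4558) tvec=(0.1216, -0.0993, 0.5040)

Intrinsics K: fx=500.1, fy=623.1, cx=312.8, cy=259.9
Marker side s = 0.094 m; corners in marker frame (Z=0):
  M0 = (-0.0470, +0.0470, 0)
  M1 = (+0.0470, +0.0470, 0)
  M2 = (+0.0470, -0.0470, 0)
  M3 = (-0.0470, -0.0470, 0)
Detected image corners:
  c0 = (371.147181, 167.129751) px
  c1 = (456.910910, 212.107517) px
  c2 = (498.997794, 105.654465) px
  c3 = (411.330113, 66.631735) px
Planar DLT: solve 8×8 A·h = b for H (H[2,2]=1):
  H  [+664.86326 -458.03959 +433.43438]
  H  [+364.99231 +1093.34837 +137.17977]
  H  [-0.59289 -0.04767 +1.00000]
B = K⁻¹H; ‖b₁‖=1.984068, ‖b₂‖=1.984068; λ = 2/(‖b₁‖+‖b₂‖) = 0.504015, sign → tz>0 ⇒ λ=+0.504015
r₁ = λ·B[:,0] = (+0.85698,+0.41988,-0.29882); r₂ = λ·B[:,1] = (-0.44660,+0.89441,-0.02403)
r₃ = r₁×r₂ = (+0.25718,+0.15404,+0.95401); SVD([r₁ r₂ r₃]) → R = UVᵀ:
  R  [+0.85698 -0.44660 +0.25718]
  R  [+0.41988 +0.89441 +0.15404]
  R  [-0.29882 -0.02403 +0.95401]
t = (+0.12158, -0.09927, +0.50401) m
tr R = 2.705393; θ = arccos((tr R − 1)/2) = 0.549671 rad = 31.494°
axis k = ((R−Rᵀ)₃₂, (R−Rᵀ)₁₃, (R−Rᵀ)₂₁) / (2 sinθ) = (-0.170431, +0.532161, +0.829312)
rvec = θ·k = (-0.093681, +0.292513, +0.455849)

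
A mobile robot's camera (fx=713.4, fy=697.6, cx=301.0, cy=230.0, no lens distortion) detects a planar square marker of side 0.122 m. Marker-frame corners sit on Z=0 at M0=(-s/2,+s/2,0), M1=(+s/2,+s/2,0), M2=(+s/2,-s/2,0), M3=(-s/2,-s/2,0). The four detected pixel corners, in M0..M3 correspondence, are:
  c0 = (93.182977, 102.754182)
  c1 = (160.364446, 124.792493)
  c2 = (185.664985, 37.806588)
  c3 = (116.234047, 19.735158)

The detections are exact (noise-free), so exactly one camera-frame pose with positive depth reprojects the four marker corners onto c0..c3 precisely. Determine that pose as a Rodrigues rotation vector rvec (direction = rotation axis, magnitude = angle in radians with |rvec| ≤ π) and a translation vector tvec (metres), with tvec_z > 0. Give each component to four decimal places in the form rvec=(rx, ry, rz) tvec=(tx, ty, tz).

Intrinsics K: fx=713.4, fy=697.6, cx=301.0, cy=230.0
Marker side s = 0.122 m; corners in marker frame (Z=0):
  M0 = (-0.0610, +0.0610, 0)
  M1 = (+0.0610, +0.0610, 0)
  M2 = (+0.0610, -0.0610, 0)
  M3 = (-0.0610, -0.0610, 0)
Detected image corners:
  c0 = (93.182977, 102.754182) px
  c1 = (160.364446, 124.792493) px
  c2 = (185.664985, 37.806588) px
  c3 = (116.234047, 19.735158) px
Planar DLT: solve 8×8 A·h = b for H (H[2,2]=1):
  H  [+502.63095 -180.68710 +137.91209]
  H  [+135.15598 +705.18357 +71.34215]
  H  [-0.41182 +0.12418 +1.00000]
B = K⁻¹H; ‖b₁‖=1.024508, ‖b₂‖=1.024508; λ = 2/(‖b₁‖+‖b₂‖) = 0.976078, sign → tz>0 ⇒ λ=+0.976078
r₁ = λ·B[:,0] = (+0.85730,+0.32164,-0.40197); r₂ = λ·B[:,1] = (-0.29836,+0.94673,+0.12121)
r₃ = r₁×r₂ = (+0.41954,+0.01602,+0.90760); SVD([r₁ r₂ r₃]) → R = UVᵀ:
  R  [+0.85730 -0.29836 +0.41954]
  R  [+0.32164 +0.94673 +0.01602]
  R  [-0.40197 +0.12121 +0.90760]
t = (-0.22314, -0.22199, +0.97608) m
tr R = 2.711625; θ = arccos((tr R − 1)/2) = 0.543677 rad = 31.150°
axis k = ((R−Rᵀ)₃₂, (R−Rᵀ)₁₃, (R−Rᵀ)₂₁) / (2 sinθ) = (+0.101674, +0.794058, +0.599279)
rvec = θ·k = (+0.055278, +0.431711, +0.325814)

rvec=(0.0553, 0.4317, 0.3258) tvec=(-0.2231, -0.2220, 0.9761)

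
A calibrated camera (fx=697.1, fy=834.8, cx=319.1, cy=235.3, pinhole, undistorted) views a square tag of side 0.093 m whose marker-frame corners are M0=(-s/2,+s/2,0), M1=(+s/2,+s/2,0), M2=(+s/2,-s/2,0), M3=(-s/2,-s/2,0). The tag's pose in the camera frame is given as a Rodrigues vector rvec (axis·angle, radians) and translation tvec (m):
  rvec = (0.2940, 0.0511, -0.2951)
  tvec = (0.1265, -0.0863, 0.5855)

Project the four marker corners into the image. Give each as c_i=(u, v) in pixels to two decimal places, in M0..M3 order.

c0=(429.81, 192.64) c1=(535.71, 155.56) c2=(512.03, 26.99) c3=(401.74, 67.66)

Intrinsics K: fx=697.1, fy=834.8, cx=319.1, cy=235.3
Marker side s = 0.093 m; corners in marker frame (Z=0):
  M0 = (-0.0465, +0.0465, 0)
  M1 = (+0.0465, +0.0465, 0)
  M2 = (+0.0465, -0.0465, 0)
  M3 = (-0.0465, -0.0465, 0)
rvec = (0.2940, 0.0511, -0.2951), |rvec| = θ = 0.41968 rad = 24.046°
Rodrigues: sinθ=0.40747, 1−cosθ=0.08678; R = I + sinθ·[k]× + (1−cosθ)·[k]×²:
    [+0.95581 +0.29392 +0.00687]
    [-0.27911 +0.91451 -0.29288]
    [-0.09236 +0.27802 +0.95613]
t = (0.1265, -0.0863, 0.5855) m
M0: Pc = R·M0+t = (+0.09572, -0.03080, +0.60272); u = 697.1·(+0.09572)/0.60272 + 319.1 = 429.8107, v = 834.8·(-0.03080)/0.60272 + 235.3 = 192.6449
M1: Pc = R·M1+t = (+0.18461, -0.05675, +0.59413); u = 697.1·(+0.18461)/0.59413 + 319.1 = 535.7065, v = 834.8·(-0.05675)/0.59413 + 235.3 = 155.5563
M2: Pc = R·M2+t = (+0.15728, -0.14180, +0.56828); u = 697.1·(+0.15728)/0.56828 + 319.1 = 512.0312, v = 834.8·(-0.14180)/0.56828 + 235.3 = 26.9910
M3: Pc = R·M3+t = (+0.06839, -0.11585, +0.57687); u = 697.1·(+0.06839)/0.57687 + 319.1 = 401.7416, v = 834.8·(-0.11585)/0.57687 + 235.3 = 67.6563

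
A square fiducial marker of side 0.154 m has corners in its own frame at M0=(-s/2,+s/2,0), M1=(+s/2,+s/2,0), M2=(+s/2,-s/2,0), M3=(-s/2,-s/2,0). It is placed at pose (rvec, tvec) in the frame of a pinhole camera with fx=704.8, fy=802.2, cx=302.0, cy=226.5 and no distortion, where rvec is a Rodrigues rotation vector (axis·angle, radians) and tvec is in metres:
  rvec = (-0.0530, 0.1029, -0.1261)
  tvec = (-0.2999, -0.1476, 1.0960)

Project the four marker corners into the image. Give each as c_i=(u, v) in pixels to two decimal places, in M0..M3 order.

c0=(67.02, 181.65) c1=(162.53, 166.41) c2=(151.51, 54.93) c3=(56.93, 71.58)

Intrinsics K: fx=704.8, fy=802.2, cx=302.0, cy=226.5
Marker side s = 0.154 m; corners in marker frame (Z=0):
  M0 = (-0.0770, +0.0770, 0)
  M1 = (+0.0770, +0.0770, 0)
  M2 = (+0.0770, -0.0770, 0)
  M3 = (-0.0770, -0.0770, 0)
rvec = (-0.0530, 0.1029, -0.1261), |rvec| = θ = 0.17117 rad = 9.807°
Rodrigues: sinθ=0.17033, 1−cosθ=0.01461; R = I + sinθ·[k]× + (1−cosθ)·[k]×²:
    [+0.98679 +0.12276 +0.10573]
    [-0.12821 +0.99067 +0.04627]
    [-0.09906 -0.05921 +0.99332]
t = (-0.2999, -0.1476, 1.0960) m
M0: Pc = R·M0+t = (-0.36643, -0.06145, +1.09907); u = 704.8·(-0.36643)/1.09907 + 302.0 = 67.0195, v = 802.2·(-0.06145)/1.09907 + 226.5 = 181.6506
M1: Pc = R·M1+t = (-0.21446, -0.08119, +1.08381); u = 704.8·(-0.21446)/1.08381 + 302.0 = 162.5344, v = 802.2·(-0.08119)/1.08381 + 226.5 = 166.4057
M2: Pc = R·M2+t = (-0.23337, -0.23375, +1.09293); u = 704.8·(-0.23337)/1.09293 + 302.0 = 151.5062, v = 802.2·(-0.23375)/1.09293 + 226.5 = 54.9276
M3: Pc = R·M3+t = (-0.38534, -0.21401, +1.10819); u = 704.8·(-0.38534)/1.10819 + 302.0 = 56.9291, v = 802.2·(-0.21401)/1.10819 + 226.5 = 71.5817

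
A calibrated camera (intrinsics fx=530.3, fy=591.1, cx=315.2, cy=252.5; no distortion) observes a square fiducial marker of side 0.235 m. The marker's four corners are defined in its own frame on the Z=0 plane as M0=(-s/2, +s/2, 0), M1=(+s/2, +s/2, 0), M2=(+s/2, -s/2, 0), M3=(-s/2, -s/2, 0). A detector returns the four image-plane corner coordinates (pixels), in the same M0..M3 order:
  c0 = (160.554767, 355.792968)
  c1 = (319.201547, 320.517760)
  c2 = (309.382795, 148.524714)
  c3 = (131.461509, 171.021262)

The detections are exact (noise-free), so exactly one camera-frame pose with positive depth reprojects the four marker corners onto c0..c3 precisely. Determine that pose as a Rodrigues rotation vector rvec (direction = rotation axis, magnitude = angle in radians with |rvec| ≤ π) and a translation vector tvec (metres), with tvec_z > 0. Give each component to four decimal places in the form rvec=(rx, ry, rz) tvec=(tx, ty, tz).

Intrinsics K: fx=530.3, fy=591.1, cx=315.2, cy=252.5
Marker side s = 0.235 m; corners in marker frame (Z=0):
  M0 = (-0.1175, +0.1175, 0)
  M1 = (+0.1175, +0.1175, 0)
  M2 = (+0.1175, -0.1175, 0)
  M3 = (-0.1175, -0.1175, 0)
Detected image corners:
  c0 = (160.554767, 355.792968) px
  c1 = (319.201547, 320.517760) px
  c2 = (309.382795, 148.524714) px
  c3 = (131.461509, 171.021262) px
Planar DLT: solve 8×8 A·h = b for H (H[2,2]=1):
  H  [+800.66263 +183.12449 +234.38185]
  H  [-30.55014 +868.36896 +252.97624]
  H  [+0.37671 +0.44383 +1.00000]
B = K⁻¹H; ‖b₁‖=1.356725, ‖b₂‖=1.356725; λ = 2/(‖b₁‖+‖b₂‖) = 0.737069, sign → tz>0 ⇒ λ=+0.737069
r₁ = λ·B[:,0] = (+0.94781,-0.15670,+0.27766); r₂ = λ·B[:,1] = (+0.06008,+0.94307,+0.32714)
r₃ = r₁×r₂ = (-0.31311,-0.29338,+0.90327); SVD([r₁ r₂ r₃]) → R = UVᵀ:
  R  [+0.94781 +0.06008 -0.31311]
  R  [-0.15670 +0.94307 -0.29338]
  R  [+0.27766 +0.32714 +0.90327]
t = (-0.11233, +0.00059, +0.73707) m
tr R = 2.794144; θ = arccos((tr R − 1)/2) = 0.457698 rad = 26.224°
axis k = ((R−Rᵀ)₃₂, (R−Rᵀ)₁₃, (R−Rᵀ)₂₁) / (2 sinθ) = (+0.702125, -0.668469, -0.245296)
rvec = θ·k = (+0.321361, -0.305957, -0.112272)

rvec=(0.3214, -0.3060, -0.1123) tvec=(-0.1123, 0.0006, 0.7371)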